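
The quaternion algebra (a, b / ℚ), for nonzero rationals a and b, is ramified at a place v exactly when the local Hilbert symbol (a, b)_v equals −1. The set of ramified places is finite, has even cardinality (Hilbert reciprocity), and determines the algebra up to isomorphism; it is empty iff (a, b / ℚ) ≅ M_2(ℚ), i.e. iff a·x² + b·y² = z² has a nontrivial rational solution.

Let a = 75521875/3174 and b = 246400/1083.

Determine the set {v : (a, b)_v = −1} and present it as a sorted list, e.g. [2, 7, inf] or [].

(a, b) ≡ (4290, 462) mod (ℚ^×)²; places V = {2, 3, 5, 7, 11, 13, 19, 23, ∞}.
(a,b)_∞: sgn(4290)=+, sgn(462)=+, so +1.
(a,b)_7: α=0, u≡3; β=1, v≡5 (mod 7); (3|7)=-1, (5|7)=-1; sign (−1)^0·-1^1·-1^0 = -1.
(a,b)_2: α=-1, β=7; u≡1, v≡7 (mod 8); ε(u)ε(v)=0·1, αω(v)=-1·0, βω(u)=7·0; sum ≡ 0  ⇒  +1.
(a,b)_23: α=-2, u≡3; β=0, v≡12 (mod 23); (3|23)=+1, (12|23)=+1; sign (−1)^0·+1^0·+1^-2 = +1.
(a,b)_11: α=1, u≡5; β=1, v≡3 (mod 11); (5|11)=+1, (3|11)=+1; sign (−1)^1·+1^1·+1^1 = -1.
(a,b)_19: α=0, u≡10; β=-2, v≡9 (mod 19); (10|19)=-1, (9|19)=+1; sign (−1)^0·-1^-2·+1^0 = +1.
(a,b)_3: α=-1, u≡2; β=-1, v≡1 (mod 3); (2|3)=-1, (1|3)=+1; sign (−1)^1·-1^-1·+1^-1 = +1.
(a,b)_13: α=3, u≡8; β=0, v≡6 (mod 13); (8|13)=-1, (6|13)=-1; sign (−1)^0·-1^0·-1^3 = -1.
(a,b)_5: α=5, u≡3; β=2, v≡2 (mod 5); (3|5)=-1, (2|5)=-1; sign (−1)^0·-1^2·-1^5 = -1.
(4290, 462 / ℚ) ramifies at {5, 7, 11, 13}: a division algebra.

[5, 7, 11, 13]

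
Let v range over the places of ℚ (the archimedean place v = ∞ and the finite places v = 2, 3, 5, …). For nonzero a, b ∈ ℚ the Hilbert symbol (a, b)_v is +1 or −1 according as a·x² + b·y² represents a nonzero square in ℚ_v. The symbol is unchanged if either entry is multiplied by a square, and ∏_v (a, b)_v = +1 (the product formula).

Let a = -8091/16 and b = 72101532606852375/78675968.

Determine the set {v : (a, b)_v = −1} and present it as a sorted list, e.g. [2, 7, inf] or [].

[2, 29]

(a, b) ≡ (-899, 8990) mod (ℚ^×)²; places V = {2, 3, 5, 7, 11, 29, 31, ∞}.
(a,b)_11: α=0, u≡1; β=2, v≡4 (mod 11); (1|11)=+1, (4|11)=+1; sign (−1)^0·+1^2·+1^0 = +1.
(a,b)_5: α=0, u≡4; β=3, v≡3 (mod 5); (4|5)=+1, (3|5)=-1; sign (−1)^0·+1^3·-1^0 = +1.
(a,b)_2: α=-4, β=-15; u≡5, v≡7 (mod 8); ε(u)ε(v)=0·1, αω(v)=-4·0, βω(u)=-15·1; sum ≡ 1  ⇒  -1.
(a,b)_7: α=0, u≡4; β=-4, v≡4 (mod 7); (4|7)=+1, (4|7)=+1; sign (−1)^0·+1^-4·+1^0 = +1.
(a,b)_29: α=1, u≡17; β=3, v≡7 (mod 29); (17|29)=-1, (7|29)=+1; sign (−1)^0·-1^3·+1^1 = -1.
(a,b)_31: α=1, u≡5; β=3, v≡21 (mod 31); (5|31)=+1, (21|31)=-1; sign (−1)^1·+1^3·-1^1 = +1.
(a,b)_3: α=2, u≡1; β=8, v≡2 (mod 3); (1|3)=+1, (2|3)=-1; sign (−1)^0·+1^8·-1^2 = +1.
(a,b)_∞: sgn(-899)=−, sgn(8990)=+, so +1.
(-899, 8990 / ℚ) ramifies at {2, 29}: a division algebra.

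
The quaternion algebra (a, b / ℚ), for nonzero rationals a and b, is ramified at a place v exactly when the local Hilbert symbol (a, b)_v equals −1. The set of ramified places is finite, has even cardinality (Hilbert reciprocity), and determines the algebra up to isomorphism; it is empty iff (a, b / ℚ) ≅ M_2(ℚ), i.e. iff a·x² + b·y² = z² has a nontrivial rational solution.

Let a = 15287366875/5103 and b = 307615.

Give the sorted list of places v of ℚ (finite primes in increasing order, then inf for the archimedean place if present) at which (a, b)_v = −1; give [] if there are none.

[11, 47]

Mod squares: a ≡ 1415029, b ≡ 307615. Check v ∈ {∞, 2, 3, 5, 7, 11, 17, 23, 47}.
v=17: a=17^1·(≡7), b=17^1·(≡7) mod 17; (7|17)=-1, (7|17)=-1; (−1)^{1·1·8}·(-1)^1·(-1)^1 = +1.
v=11: a=11^3·(≡3), b=11^1·(≡3) mod 11; (3|11)=+1, (3|11)=+1; (−1)^{3·1·5}·(+1)^1·(+1)^3 = -1.
v=3: a=3^-6·(≡1), b=3^0·(≡1) mod 3; (1|3)=+1, (1|3)=+1; (−1)^{-6·0·1}·(+1)^0·(+1)^-6 = +1.
v=5: a=5^4·(≡4), b=5^1·(≡3) mod 5; (4|5)=+1, (3|5)=-1; (−1)^{4·1·2}·(+1)^1·(-1)^4 = +1.
v=∞: 1415029 > 0 and 307615 > 0  ⇒  (a,b)_∞ = +1.
v=47: a=47^1·(≡7), b=47^1·(≡12) mod 47; (7|47)=+1, (12|47)=+1; (−1)^{1·1·23}·(+1)^1·(+1)^1 = -1.
v=23: a=23^1·(≡22), b=23^0·(≡13) mod 23; (22|23)=-1, (13|23)=+1; (−1)^{1·0·11}·(-1)^0·(+1)^1 = +1.
v=7: a=7^-1·(≡4), b=7^1·(≡6) mod 7; (4|7)=+1, (6|7)=-1; (−1)^{-1·1·3}·(+1)^1·(-1)^-1 = +1.
v=2: v_2(a)=0, v_2(b)=0; units ≡ 5, 7 (mod 8); ε·ε+αω+βω = 0·1+0·0+0·1 ≡ 0  ⇒  (a,b)_2 = +1.
(1415029, 307615 / ℚ) ramifies at {11, 47}: a division algebra.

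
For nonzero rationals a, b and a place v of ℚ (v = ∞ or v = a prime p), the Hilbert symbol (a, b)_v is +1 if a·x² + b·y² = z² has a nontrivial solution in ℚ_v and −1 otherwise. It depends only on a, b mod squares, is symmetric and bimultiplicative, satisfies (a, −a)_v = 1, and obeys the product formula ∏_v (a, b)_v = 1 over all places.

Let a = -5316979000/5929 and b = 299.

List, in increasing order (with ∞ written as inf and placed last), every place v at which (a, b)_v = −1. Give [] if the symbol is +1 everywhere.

[2, 13, 19, 23]

(a, b) ≡ (-190, 299) mod (ℚ^×)²; places V = {2, 5, 7, 11, 13, 19, 23, ∞}.
(a,b)_19: α=1, u≡6; β=0, v≡14 (mod 19); (6|19)=+1, (14|19)=-1; sign (−1)^0·+1^0·-1^1 = -1.
(a,b)_∞: sgn(-190)=−, sgn(299)=+, so +1.
(a,b)_23: α=4, u≡5; β=1, v≡13 (mod 23); (5|23)=-1, (13|23)=+1; sign (−1)^0·-1^1·+1^4 = -1.
(a,b)_2: α=3, β=0; u≡1, v≡3 (mod 8); ε(u)ε(v)=0·1, αω(v)=3·1, βω(u)=0·0; sum ≡ 1  ⇒  -1.
(a,b)_11: α=-2, u≡6; β=0, v≡2 (mod 11); (6|11)=-1, (2|11)=-1; sign (−1)^0·-1^0·-1^-2 = +1.
(a,b)_5: α=3, u≡2; β=0, v≡4 (mod 5); (2|5)=-1, (4|5)=+1; sign (−1)^0·-1^0·+1^3 = +1.
(a,b)_13: α=0, u≡5; β=1, v≡10 (mod 13); (5|13)=-1, (10|13)=+1; sign (−1)^0·-1^1·+1^0 = -1.
(a,b)_7: α=-2, u≡5; β=0, v≡5 (mod 7); (5|7)=-1, (5|7)=-1; sign (−1)^0·-1^0·-1^-2 = +1.
Ram(-190, 299) = {2, 13, 19, 23}; no ℚ_2-point on the conic.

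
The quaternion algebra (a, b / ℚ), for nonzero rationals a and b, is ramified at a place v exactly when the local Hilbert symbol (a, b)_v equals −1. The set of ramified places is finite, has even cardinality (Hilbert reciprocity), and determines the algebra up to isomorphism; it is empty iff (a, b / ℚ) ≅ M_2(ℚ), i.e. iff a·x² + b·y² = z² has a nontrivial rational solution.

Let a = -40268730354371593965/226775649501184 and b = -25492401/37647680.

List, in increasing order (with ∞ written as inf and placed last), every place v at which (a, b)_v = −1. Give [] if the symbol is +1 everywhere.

[2, 5, 17, inf]

Mod squares: a ≡ -85, b ≡ -5. Check v ∈ {∞, 2, 3, 5, 7, 11, 17}.
v=17: a=17^5·(≡10), b=17^2·(≡3) mod 17; (10|17)=-1, (3|17)=-1; (−1)^{5·2·8}·(-1)^2·(-1)^5 = -1.
v=2: v_2(a)=-14, v_2(b)=-6; units ≡ 3, 3 (mod 8); ε·ε+αω+βω = 1·1+-14·1+-6·1 ≡ 1  ⇒  (a,b)_2 = -1.
v=5: a=5^1·(≡3), b=5^-1·(≡4) mod 5; (3|5)=-1, (4|5)=+1; (−1)^{1·-1·2}·(-1)^-1·(+1)^1 = -1.
v=∞: -85 < 0 and -5 < 0  ⇒  (a,b)_∞ = -1.
v=7: a=7^-12·(≡3), b=7^-6·(≡2) mod 7; (3|7)=-1, (2|7)=+1; (−1)^{-12·-6·3}·(-1)^-6·(+1)^-12 = +1.
v=3: a=3^18·(≡2), b=3^6·(≡1) mod 3; (2|3)=-1, (1|3)=+1; (−1)^{18·6·1}·(-1)^6·(+1)^18 = +1.
v=11: a=11^4·(≡1), b=11^2·(≡6) mod 11; (1|11)=+1, (6|11)=-1; (−1)^{4·2·5}·(+1)^2·(-1)^4 = +1.
Ram(-85, -5) = {2, 5, 17, ∞}; no ℚ_2-point on the conic.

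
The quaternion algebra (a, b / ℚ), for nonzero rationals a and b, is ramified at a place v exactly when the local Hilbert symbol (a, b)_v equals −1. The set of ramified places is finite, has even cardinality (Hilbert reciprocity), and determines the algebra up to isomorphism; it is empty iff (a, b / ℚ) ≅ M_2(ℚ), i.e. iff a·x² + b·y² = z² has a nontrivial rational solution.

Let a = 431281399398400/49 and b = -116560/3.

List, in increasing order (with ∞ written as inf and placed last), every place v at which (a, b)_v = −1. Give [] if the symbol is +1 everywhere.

(a, b) ≡ (31, -21855) mod (ℚ^×)²; places V = {2, 3, 5, 7, 31, 47, ∞}.
(a,b)_2: α=18, β=4; u≡7, v≡1 (mod 8); ε(u)ε(v)=1·0, αω(v)=18·0, βω(u)=4·0; sum ≡ 0  ⇒  +1.
(a,b)_47: α=2, u≡45; β=1, v≡35 (mod 47); (45|47)=-1, (35|47)=-1; sign (−1)^0·-1^1·-1^2 = -1.
(a,b)_5: α=2, u≡4; β=1, v≡1 (mod 5); (4|5)=+1, (1|5)=+1; sign (−1)^0·+1^1·+1^2 = +1.
(a,b)_∞: sgn(31)=+, sgn(-21855)=−, so +1.
(a,b)_7: α=-2, u≡5; β=0, v≡6 (mod 7); (5|7)=-1, (6|7)=-1; sign (−1)^0·-1^0·-1^-2 = +1.
(a,b)_31: α=3, u≡20; β=1, v≡28 (mod 31); (20|31)=+1, (28|31)=+1; sign (−1)^1·+1^1·+1^3 = -1.
(a,b)_3: α=0, u≡1; β=-1, v≡2 (mod 3); (1|3)=+1, (2|3)=-1; sign (−1)^0·+1^-1·-1^0 = +1.
Ram(31, -21855) = {31, 47}; no ℚ_31-point on the conic.

[31, 47]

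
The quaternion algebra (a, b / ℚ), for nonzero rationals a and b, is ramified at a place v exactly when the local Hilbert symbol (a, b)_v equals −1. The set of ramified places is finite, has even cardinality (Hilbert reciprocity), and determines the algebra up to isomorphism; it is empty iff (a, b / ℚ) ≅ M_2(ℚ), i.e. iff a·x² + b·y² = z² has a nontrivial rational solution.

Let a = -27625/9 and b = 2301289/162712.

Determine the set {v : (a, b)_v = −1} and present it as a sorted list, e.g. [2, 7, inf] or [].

[2, 5, 11, 17]

Mod squares: a ≡ -1105, b ≡ 22. Check v ∈ {∞, 2, 3, 5, 11, 13, 17, 37, 41, 43}.
v=2: v_2(a)=0, v_2(b)=-3; units ≡ 7, 3 (mod 8); ε·ε+αω+βω = 1·1+0·1+-3·0 ≡ 1  ⇒  (a,b)_2 = -1.
v=37: a=37^0·(≡18), b=37^2·(≡20) mod 37; (18|37)=-1, (20|37)=-1; (−1)^{0·2·18}·(-1)^2·(-1)^0 = +1.
v=∞: -1105 < 0 and 22 > 0  ⇒  (a,b)_∞ = +1.
v=5: a=5^3·(≡1), b=5^0·(≡2) mod 5; (1|5)=+1, (2|5)=-1; (−1)^{3·0·2}·(+1)^0·(-1)^3 = -1.
v=11: a=11^0·(≡2), b=11^-1·(≡7) mod 11; (2|11)=-1, (7|11)=-1; (−1)^{0·-1·5}·(-1)^-1·(-1)^0 = -1.
v=17: a=17^1·(≡14), b=17^0·(≡10) mod 17; (14|17)=-1, (10|17)=-1; (−1)^{1·0·8}·(-1)^0·(-1)^1 = -1.
v=13: a=13^1·(≡8), b=13^0·(≡4) mod 13; (8|13)=-1, (4|13)=+1; (−1)^{1·0·6}·(-1)^0·(+1)^1 = +1.
v=3: a=3^-2·(≡2), b=3^0·(≡1) mod 3; (2|3)=-1, (1|3)=+1; (−1)^{-2·0·1}·(-1)^0·(+1)^-2 = +1.
v=43: a=43^0·(≡17), b=43^-2·(≡29) mod 43; (17|43)=+1, (29|43)=-1; (−1)^{0·-2·21}·(+1)^-2·(-1)^0 = +1.
v=41: a=41^0·(≡1), b=41^2·(≡28) mod 41; (1|41)=+1, (28|41)=-1; (−1)^{0·2·20}·(+1)^2·(-1)^0 = +1.
|Ram(-1105, 22)| = 4, even; anisotropic at {2, 5, 11, 17}.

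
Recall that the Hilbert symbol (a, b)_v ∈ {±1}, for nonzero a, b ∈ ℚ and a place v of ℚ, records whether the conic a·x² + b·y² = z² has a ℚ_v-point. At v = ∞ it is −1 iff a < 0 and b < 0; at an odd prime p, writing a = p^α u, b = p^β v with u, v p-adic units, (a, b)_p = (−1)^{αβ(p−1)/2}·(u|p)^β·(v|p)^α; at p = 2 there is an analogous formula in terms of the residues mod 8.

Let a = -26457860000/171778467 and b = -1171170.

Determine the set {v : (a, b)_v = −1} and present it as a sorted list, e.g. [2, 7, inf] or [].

(a, b) ≡ (-78, -770) mod (ℚ^×)²; places V = {2, 3, 5, 7, 11, 13, 23, 29, 47, ∞}.
(a,b)_2: α=5, β=1; u≡1, v≡7 (mod 8); ε(u)ε(v)=0·1, αω(v)=5·0, βω(u)=1·0; sum ≡ 0  ⇒  +1.
(a,b)_11: α=2, u≡8; β=1, v≡10 (mod 11); (8|11)=-1, (10|11)=-1; sign (−1)^0·-1^1·-1^2 = -1.
(a,b)_47: α=-2, u≡16; β=0, v≡23 (mod 47); (16|47)=+1, (23|47)=-1; sign (−1)^0·+1^0·-1^-2 = +1.
(a,b)_3: α=-1, u≡1; β=2, v≡1 (mod 3); (1|3)=+1, (1|3)=+1; sign (−1)^0·+1^2·+1^-1 = +1.
(a,b)_∞: sgn(-78)=−, sgn(-770)=−, so -1.
(a,b)_13: α=1, u≡6; β=2, v≡12 (mod 13); (6|13)=-1, (12|13)=+1; sign (−1)^0·-1^2·+1^1 = +1.
(a,b)_29: α=2, u≡1; β=0, v≡24 (mod 29); (1|29)=+1, (24|29)=+1; sign (−1)^0·+1^0·+1^2 = +1.
(a,b)_23: α=-2, u≡15; β=0, v≡13 (mod 23); (15|23)=-1, (13|23)=+1; sign (−1)^0·-1^0·+1^-2 = +1.
(a,b)_5: α=4, u≡2; β=1, v≡1 (mod 5); (2|5)=-1, (1|5)=+1; sign (−1)^0·-1^1·+1^4 = -1.
(a,b)_7: α=-2, u≡5; β=1, v≡4 (mod 7); (5|7)=-1, (4|7)=+1; sign (−1)^0·-1^1·+1^-2 = -1.
(-78, -770 / ℚ) ramifies at {5, 7, 11, ∞}: a division algebra.

[5, 7, 11, inf]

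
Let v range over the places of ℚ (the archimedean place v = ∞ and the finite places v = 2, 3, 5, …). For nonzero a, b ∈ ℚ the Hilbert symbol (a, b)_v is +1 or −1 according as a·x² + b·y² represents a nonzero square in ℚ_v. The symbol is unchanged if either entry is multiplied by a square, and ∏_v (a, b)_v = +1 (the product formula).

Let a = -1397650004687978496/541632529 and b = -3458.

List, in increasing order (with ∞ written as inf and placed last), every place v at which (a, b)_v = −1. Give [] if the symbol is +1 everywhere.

[7, inf]

Mod squares: a ≡ -399, b ≡ -3458. Check v ∈ {∞, 2, 3, 7, 13, 17, 19, 37}.
v=17: a=17^-2·(≡9), b=17^0·(≡10) mod 17; (9|17)=+1, (10|17)=-1; (−1)^{-2·0·8}·(+1)^0·(-1)^-2 = +1.
v=37: a=37^-4·(≡15), b=37^0·(≡20) mod 37; (15|37)=-1, (20|37)=-1; (−1)^{-4·0·18}·(-1)^0·(-1)^-4 = +1.
v=∞: -399 < 0 and -3458 < 0  ⇒  (a,b)_∞ = -1.
v=3: a=3^5·(≡2), b=3^0·(≡1) mod 3; (2|3)=-1, (1|3)=+1; (−1)^{5·0·1}·(-1)^0·(+1)^5 = +1.
v=2: v_2(a)=22, v_2(b)=1; units ≡ 1, 7 (mod 8); ε·ε+αω+βω = 0·1+22·0+1·0 ≡ 0  ⇒  (a,b)_2 = +1.
v=19: a=19^3·(≡11), b=19^1·(≡8) mod 19; (11|19)=+1, (8|19)=-1; (−1)^{3·1·9}·(+1)^1·(-1)^3 = +1.
v=13: a=13^4·(≡12), b=13^1·(≡7) mod 13; (12|13)=+1, (7|13)=-1; (−1)^{4·1·6}·(+1)^1·(-1)^4 = +1.
v=7: a=7^1·(≡6), b=7^1·(≡3) mod 7; (6|7)=-1, (3|7)=-1; (−1)^{1·1·3}·(-1)^1·(-1)^1 = -1.
(-399, -3458 / ℚ) ramifies at {7, ∞}: a division algebra.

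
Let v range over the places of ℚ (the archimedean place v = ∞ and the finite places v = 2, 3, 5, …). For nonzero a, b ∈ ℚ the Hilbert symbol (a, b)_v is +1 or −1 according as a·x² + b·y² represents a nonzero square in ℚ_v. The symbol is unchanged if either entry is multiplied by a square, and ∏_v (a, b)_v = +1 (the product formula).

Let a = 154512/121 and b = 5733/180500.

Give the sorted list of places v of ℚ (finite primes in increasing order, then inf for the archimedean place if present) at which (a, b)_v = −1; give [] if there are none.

(a, b) ≡ (1073, 65) mod (ℚ^×)²; places V = {2, 3, 5, 7, 11, 13, 19, 29, 37, ∞}.
(a,b)_11: α=-2, u≡6; β=0, v≡2 (mod 11); (6|11)=-1, (2|11)=-1; sign (−1)^0·-1^0·-1^-2 = +1.
(a,b)_2: α=4, β=-2; u≡1, v≡1 (mod 8); ε(u)ε(v)=0·0, αω(v)=4·0, βω(u)=-2·0; sum ≡ 0  ⇒  +1.
(a,b)_13: α=0, u≡5; β=1, v≡8 (mod 13); (5|13)=-1, (8|13)=-1; sign (−1)^0·-1^1·-1^0 = -1.
(a,b)_∞: sgn(1073)=+, sgn(65)=+, so +1.
(a,b)_29: α=1, u≡10; β=0, v≡5 (mod 29); (10|29)=-1, (5|29)=+1; sign (−1)^0·-1^0·+1^1 = +1.
(a,b)_3: α=2, u≡2; β=2, v≡2 (mod 3); (2|3)=-1, (2|3)=-1; sign (−1)^0·-1^2·-1^2 = +1.
(a,b)_7: α=0, u≡4; β=2, v≡1 (mod 7); (4|7)=+1, (1|7)=+1; sign (−1)^0·+1^2·+1^0 = +1.
(a,b)_37: α=1, u≡18; β=0, v≡21 (mod 37); (18|37)=-1, (21|37)=+1; sign (−1)^0·-1^0·+1^1 = +1.
(a,b)_5: α=0, u≡2; β=-3, v≡2 (mod 5); (2|5)=-1, (2|5)=-1; sign (−1)^0·-1^-3·-1^0 = -1.
(a,b)_19: α=0, u≡6; β=-2, v≡15 (mod 19); (6|19)=+1, (15|19)=-1; sign (−1)^0·+1^-2·-1^0 = +1.
(1073, 65 / ℚ) ramifies at {5, 13}: a division algebra.

[5, 13]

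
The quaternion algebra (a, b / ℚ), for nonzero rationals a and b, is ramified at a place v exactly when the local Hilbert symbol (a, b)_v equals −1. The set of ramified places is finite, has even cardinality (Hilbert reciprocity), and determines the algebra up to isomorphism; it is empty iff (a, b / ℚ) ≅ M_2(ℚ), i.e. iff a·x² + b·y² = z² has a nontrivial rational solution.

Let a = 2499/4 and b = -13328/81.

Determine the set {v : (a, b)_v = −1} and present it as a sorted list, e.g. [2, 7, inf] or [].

[2, 17]

(a, b) ≡ (51, -17) mod (ℚ^×)²; places V = {2, 3, 7, 17, ∞}.
(a,b)_∞: sgn(51)=+, sgn(-17)=−, so +1.
(a,b)_3: α=1, u≡2; β=-4, v≡1 (mod 3); (2|3)=-1, (1|3)=+1; sign (−1)^0·-1^-4·+1^1 = +1.
(a,b)_2: α=-2, β=4; u≡3, v≡7 (mod 8); ε(u)ε(v)=1·1, αω(v)=-2·0, βω(u)=4·1; sum ≡ 1  ⇒  -1.
(a,b)_7: α=2, u≡4; β=2, v≡2 (mod 7); (4|7)=+1, (2|7)=+1; sign (−1)^0·+1^2·+1^2 = +1.
(a,b)_17: α=1, u≡7; β=1, v≡9 (mod 17); (7|17)=-1, (9|17)=+1; sign (−1)^0·-1^1·+1^1 = -1.
Ram(51, -17) = {2, 17}; no ℚ_2-point on the conic.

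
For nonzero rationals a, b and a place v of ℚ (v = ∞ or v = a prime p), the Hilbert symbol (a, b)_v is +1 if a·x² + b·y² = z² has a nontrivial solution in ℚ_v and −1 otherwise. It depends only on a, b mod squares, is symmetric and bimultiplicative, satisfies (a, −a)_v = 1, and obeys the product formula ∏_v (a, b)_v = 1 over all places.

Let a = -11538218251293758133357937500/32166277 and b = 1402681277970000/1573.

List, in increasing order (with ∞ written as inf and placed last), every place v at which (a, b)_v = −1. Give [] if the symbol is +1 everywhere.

(a, b) ≡ (-611, 4134888121) mod (ℚ^×)²; places V = {2, 3, 5, 7, 11, 13, 17, 29, 37, 47, 53, ∞}.
(a,b)_13: α=-3, u≡11; β=-1, v≡7 (mod 13); (11|13)=-1, (7|13)=-1; sign (−1)^0·-1^-1·-1^-3 = +1.
(a,b)_11: α=-4, u≡3; β=-2, v≡3 (mod 11); (3|11)=+1, (3|11)=+1; sign (−1)^0·+1^-2·+1^-4 = +1.
(a,b)_47: α=1, u≡32; β=1, v≡37 (mod 47); (32|47)=+1, (37|47)=+1; sign (−1)^1·+1^1·+1^1 = -1.
(a,b)_17: α=2, u≡13; β=1, v≡12 (mod 17); (13|17)=+1, (12|17)=-1; sign (−1)^0·+1^1·-1^2 = +1.
(a,b)_5: α=6, u≡1; β=4, v≡4 (mod 5); (1|5)=+1, (4|5)=+1; sign (−1)^0·+1^4·+1^6 = +1.
(a,b)_3: α=6, u≡1; β=2, v≡1 (mod 3); (1|3)=+1, (1|3)=+1; sign (−1)^0·+1^2·+1^6 = +1.
(a,b)_2: α=2, β=4; u≡5, v≡1 (mod 8); ε(u)ε(v)=0·0, αω(v)=2·0, βω(u)=4·1; sum ≡ 0  ⇒  +1.
(a,b)_∞: sgn(-611)=−, sgn(4134888121)=+, so +1.
(a,b)_7: α=8, u≡3; β=3, v≡3 (mod 7); (3|7)=-1, (3|7)=-1; sign (−1)^0·-1^3·-1^8 = -1.
(a,b)_53: α=2, u≡24; β=1, v≡40 (mod 53); (24|53)=+1, (40|53)=+1; sign (−1)^0·+1^1·+1^2 = +1.
(a,b)_37: α=2, u≡2; β=1, v≡15 (mod 37); (2|37)=-1, (15|37)=-1; sign (−1)^0·-1^1·-1^2 = -1.
(a,b)_29: α=2, u≡15; β=1, v≡2 (mod 29); (15|29)=-1, (2|29)=-1; sign (−1)^0·-1^1·-1^2 = -1.
Ram(-611, 4134888121) = {7, 29, 37, 47}; no ℚ_7-point on the conic.

[7, 29, 37, 47]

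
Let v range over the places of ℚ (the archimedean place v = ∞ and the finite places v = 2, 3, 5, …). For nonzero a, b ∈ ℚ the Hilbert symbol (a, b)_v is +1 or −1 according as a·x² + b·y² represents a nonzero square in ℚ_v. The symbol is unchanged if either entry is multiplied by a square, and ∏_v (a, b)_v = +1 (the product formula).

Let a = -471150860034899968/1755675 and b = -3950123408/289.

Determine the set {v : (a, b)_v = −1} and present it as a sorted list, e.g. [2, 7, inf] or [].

Mod squares: a ≡ -66, b ≡ -3857. Check v ∈ {∞, 2, 3, 5, 7, 11, 17, 19, 23, 29}.
v=11: a=11^3·(≡1), b=11^2·(≡3) mod 11; (1|11)=+1, (3|11)=+1; (−1)^{3·2·5}·(+1)^2·(+1)^3 = +1.
v=3: a=3^-5·(≡2), b=3^0·(≡1) mod 3; (2|3)=-1, (1|3)=+1; (−1)^{-5·0·1}·(-1)^0·(+1)^-5 = +1.
v=5: a=5^-2·(≡1), b=5^0·(≡3) mod 5; (1|5)=+1, (3|5)=-1; (−1)^{-2·0·2}·(+1)^0·(-1)^-2 = +1.
v=23: a=23^0·(≡3), b=23^2·(≡11) mod 23; (3|23)=+1, (11|23)=-1; (−1)^{0·2·11}·(+1)^2·(-1)^0 = +1.
v=17: a=17^-2·(≡4), b=17^-2·(≡9) mod 17; (4|17)=+1, (9|17)=+1; (−1)^{-2·-2·8}·(+1)^-2·(+1)^-2 = +1.
v=2: v_2(a)=33, v_2(b)=4; units ≡ 7, 7 (mod 8); ε·ε+αω+βω = 1·1+33·0+4·0 ≡ 1  ⇒  (a,b)_2 = -1.
v=7: a=7^2·(≡4), b=7^1·(≡2) mod 7; (4|7)=+1, (2|7)=+1; (−1)^{2·1·3}·(+1)^1·(+1)^2 = +1.
v=29: a=29^2·(≡12), b=29^1·(≡8) mod 29; (12|29)=-1, (8|29)=-1; (−1)^{2·1·14}·(-1)^1·(-1)^2 = -1.
v=19: a=19^0·(≡14), b=19^1·(≡9) mod 19; (14|19)=-1, (9|19)=+1; (−1)^{0·1·9}·(-1)^1·(+1)^0 = -1.
v=∞: -66 < 0 and -3857 < 0  ⇒  (a,b)_∞ = -1.
|Ram(-66, -3857)| = 4, even; anisotropic at {2, 19, 29, ∞}.

[2, 19, 29, inf]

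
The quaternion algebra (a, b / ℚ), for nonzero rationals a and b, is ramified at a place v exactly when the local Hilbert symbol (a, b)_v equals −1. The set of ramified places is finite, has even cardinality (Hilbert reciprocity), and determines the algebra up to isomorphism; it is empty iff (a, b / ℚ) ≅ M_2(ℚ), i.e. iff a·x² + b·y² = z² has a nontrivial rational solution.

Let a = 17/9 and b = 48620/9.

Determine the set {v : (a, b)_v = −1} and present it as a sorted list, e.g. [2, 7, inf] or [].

[5, 11]

Mod squares: a ≡ 17, b ≡ 12155. Check v ∈ {∞, 2, 3, 5, 11, 13, 17}.
v=17: a=17^1·(≡2), b=17^1·(≡8) mod 17; (2|17)=+1, (8|17)=+1; (−1)^{1·1·8}·(+1)^1·(+1)^1 = +1.
v=5: a=5^0·(≡3), b=5^1·(≡1) mod 5; (3|5)=-1, (1|5)=+1; (−1)^{0·1·2}·(-1)^1·(+1)^0 = -1.
v=13: a=13^0·(≡12), b=13^1·(≡1) mod 13; (12|13)=+1, (1|13)=+1; (−1)^{0·1·6}·(+1)^1·(+1)^0 = +1.
v=3: a=3^-2·(≡2), b=3^-2·(≡2) mod 3; (2|3)=-1, (2|3)=-1; (−1)^{-2·-2·1}·(-1)^-2·(-1)^-2 = +1.
v=2: v_2(a)=0, v_2(b)=2; units ≡ 1, 3 (mod 8); ε·ε+αω+βω = 0·1+0·1+2·0 ≡ 0  ⇒  (a,b)_2 = +1.
v=11: a=11^0·(≡8), b=11^1·(≡1) mod 11; (8|11)=-1, (1|11)=+1; (−1)^{0·1·5}·(-1)^1·(+1)^0 = -1.
v=∞: 17 > 0 and 12155 > 0  ⇒  (a,b)_∞ = +1.
(17, 12155 / ℚ) ramifies at {5, 11}: a division algebra.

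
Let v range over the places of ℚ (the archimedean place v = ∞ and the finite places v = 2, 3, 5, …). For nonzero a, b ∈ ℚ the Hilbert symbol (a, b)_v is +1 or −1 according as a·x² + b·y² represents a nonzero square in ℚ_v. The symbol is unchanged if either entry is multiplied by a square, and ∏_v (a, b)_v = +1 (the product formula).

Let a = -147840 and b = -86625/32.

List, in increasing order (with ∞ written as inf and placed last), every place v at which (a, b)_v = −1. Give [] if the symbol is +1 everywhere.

[2, 5, 11, inf]

Mod squares: a ≡ -2310, b ≡ -770. Check v ∈ {∞, 2, 3, 5, 7, 11}.
v=2: v_2(a)=7, v_2(b)=-5; units ≡ 5, 7 (mod 8); ε·ε+αω+βω = 0·1+7·0+-5·1 ≡ 1  ⇒  (a,b)_2 = -1.
v=∞: -2310 < 0 and -770 < 0  ⇒  (a,b)_∞ = -1.
v=3: a=3^1·(≡1), b=3^2·(≡1) mod 3; (1|3)=+1, (1|3)=+1; (−1)^{1·2·1}·(+1)^2·(+1)^1 = +1.
v=7: a=7^1·(≡6), b=7^1·(≡2) mod 7; (6|7)=-1, (2|7)=+1; (−1)^{1·1·3}·(-1)^1·(+1)^1 = +1.
v=11: a=11^1·(≡2), b=11^1·(≡10) mod 11; (2|11)=-1, (10|11)=-1; (−1)^{1·1·5}·(-1)^1·(-1)^1 = -1.
v=5: a=5^1·(≡2), b=5^3·(≡1) mod 5; (2|5)=-1, (1|5)=+1; (−1)^{1·3·2}·(-1)^3·(+1)^1 = -1.
Ram(-2310, -770) = {2, 5, 11, ∞}; no ℚ_2-point on the conic.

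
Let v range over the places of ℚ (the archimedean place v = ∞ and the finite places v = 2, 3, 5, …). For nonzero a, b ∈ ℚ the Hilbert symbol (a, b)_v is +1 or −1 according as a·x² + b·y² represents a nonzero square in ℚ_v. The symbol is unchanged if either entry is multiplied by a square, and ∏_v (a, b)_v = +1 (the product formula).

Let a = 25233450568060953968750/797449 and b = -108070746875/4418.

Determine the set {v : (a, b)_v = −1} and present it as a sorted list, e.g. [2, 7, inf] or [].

Mod squares: a ≡ 1886, b ≡ -2046310. Check v ∈ {∞, 2, 5, 7, 11, 13, 19, 23, 31, 41, 47}.
v=47: a=47^-2·(≡8), b=47^-2·(≡45) mod 47; (8|47)=+1, (45|47)=-1; (−1)^{-2·-2·23}·(+1)^-2·(-1)^-2 = +1.
v=19: a=19^-2·(≡16), b=19^0·(≡17) mod 19; (16|19)=+1, (17|19)=+1; (−1)^{-2·0·9}·(+1)^0·(+1)^-2 = +1.
v=13: a=13^2·(≡12), b=13^2·(≡8) mod 13; (12|13)=+1, (8|13)=-1; (−1)^{2·2·6}·(+1)^2·(-1)^2 = +1.
v=31: a=31^2·(≡13), b=31^1·(≡5) mod 31; (13|31)=-1, (5|31)=+1; (−1)^{2·1·15}·(-1)^1·(+1)^2 = -1.
v=7: a=7^2·(≡3), b=7^1·(≡4) mod 7; (3|7)=-1, (4|7)=+1; (−1)^{2·1·3}·(-1)^1·(+1)^2 = -1.
v=23: a=23^3·(≡1), b=23^1·(≡21) mod 23; (1|23)=+1, (21|23)=-1; (−1)^{3·1·11}·(+1)^1·(-1)^3 = +1.
v=2: v_2(a)=1, v_2(b)=-1; units ≡ 7, 5 (mod 8); ε·ε+αω+βω = 1·0+1·1+-1·0 ≡ 1  ⇒  (a,b)_2 = -1.
v=∞: 1886 > 0 and -2046310 < 0  ⇒  (a,b)_∞ = +1.
v=11: a=11^2·(≡1), b=11^0·(≡9) mod 11; (1|11)=+1, (9|11)=+1; (−1)^{2·0·5}·(+1)^0·(+1)^2 = +1.
v=5: a=5^6·(≡1), b=5^5·(≡2) mod 5; (1|5)=+1, (2|5)=-1; (−1)^{6·5·2}·(+1)^5·(-1)^6 = +1.
v=41: a=41^3·(≡10), b=41^1·(≡12) mod 41; (10|41)=+1, (12|41)=-1; (−1)^{3·1·20}·(+1)^1·(-1)^3 = -1.
(1886, -2046310 / ℚ) ramifies at {2, 7, 31, 41}: a division algebra.

[2, 7, 31, 41]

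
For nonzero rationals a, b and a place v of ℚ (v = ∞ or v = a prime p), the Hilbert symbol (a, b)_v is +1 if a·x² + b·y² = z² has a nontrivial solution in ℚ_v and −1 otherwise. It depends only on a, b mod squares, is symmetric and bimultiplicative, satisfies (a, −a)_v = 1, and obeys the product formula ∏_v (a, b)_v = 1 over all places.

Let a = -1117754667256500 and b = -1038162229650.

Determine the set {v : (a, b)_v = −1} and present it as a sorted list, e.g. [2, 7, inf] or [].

Mod squares: a ≡ -146965, b ≡ -546. Check v ∈ {∞, 2, 3, 5, 7, 13, 17, 19}.
v=2: v_2(a)=2, v_2(b)=1; units ≡ 3, 7 (mod 8); ε·ε+αω+βω = 1·1+2·0+1·1 ≡ 0  ⇒  (a,b)_2 = +1.
v=17: a=17^3·(≡9), b=17^2·(≡9) mod 17; (9|17)=+1, (9|17)=+1; (−1)^{3·2·8}·(+1)^2·(+1)^3 = +1.
v=13: a=13^1·(≡11), b=13^1·(≡12) mod 13; (11|13)=-1, (12|13)=+1; (−1)^{1·1·6}·(-1)^1·(+1)^1 = -1.
v=19: a=19^3·(≡5), b=19^2·(≡4) mod 19; (5|19)=+1, (4|19)=+1; (−1)^{3·2·9}·(+1)^2·(+1)^3 = +1.
v=7: a=7^1·(≡3), b=7^1·(≡3) mod 7; (3|7)=-1, (3|7)=-1; (−1)^{1·1·3}·(-1)^1·(-1)^1 = -1.
v=5: a=5^3·(≡3), b=5^2·(≡4) mod 5; (3|5)=-1, (4|5)=+1; (−1)^{3·2·2}·(-1)^2·(+1)^3 = +1.
v=∞: -146965 < 0 and -546 < 0  ⇒  (a,b)_∞ = -1.
v=3: a=3^6·(≡2), b=3^7·(≡1) mod 3; (2|3)=-1, (1|3)=+1; (−1)^{6·7·1}·(-1)^7·(+1)^6 = -1.
|Ram(-146965, -546)| = 4, even; anisotropic at {3, 7, 13, ∞}.

[3, 7, 13, inf]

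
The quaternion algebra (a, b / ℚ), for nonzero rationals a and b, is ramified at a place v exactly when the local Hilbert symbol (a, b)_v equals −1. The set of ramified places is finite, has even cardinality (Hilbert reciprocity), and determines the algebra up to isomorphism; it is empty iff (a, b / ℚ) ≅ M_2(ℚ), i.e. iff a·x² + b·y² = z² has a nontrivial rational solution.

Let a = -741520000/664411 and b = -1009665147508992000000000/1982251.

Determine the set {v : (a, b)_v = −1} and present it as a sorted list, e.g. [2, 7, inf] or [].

Mod squares: a ≡ -352222, b ≡ -170430. Check v ∈ {∞, 2, 3, 5, 11, 13, 17, 19, 23, 31}.
v=2: v_2(a)=7, v_2(b)=17; units ≡ 1, 1 (mod 8); ε·ε+αω+βω = 0·0+7·0+17·0 ≡ 0  ⇒  (a,b)_2 = +1.
v=∞: -352222 < 0 and -170430 < 0  ⇒  (a,b)_∞ = -1.
v=3: a=3^0·(≡2), b=3^3·(≡1) mod 3; (2|3)=-1, (1|3)=+1; (−1)^{0·3·1}·(-1)^3·(+1)^0 = -1.
v=5: a=5^4·(≡3), b=5^9·(≡1) mod 5; (3|5)=-1, (1|5)=+1; (−1)^{4·9·2}·(-1)^9·(+1)^4 = -1.
v=23: a=23^1·(≡2), b=23^3·(≡19) mod 23; (2|23)=+1, (19|23)=-1; (−1)^{1·3·11}·(+1)^3·(-1)^1 = +1.
v=11: a=11^-2·(≡5), b=11^0·(≡1) mod 11; (5|11)=+1, (1|11)=+1; (−1)^{-2·0·5}·(+1)^0·(+1)^-2 = +1.
v=13: a=13^1·(≡5), b=13^1·(≡11) mod 13; (5|13)=-1, (11|13)=-1; (−1)^{1·1·6}·(-1)^1·(-1)^1 = +1.
v=31: a=31^1·(≡23), b=31^4·(≡8) mod 31; (23|31)=-1, (8|31)=+1; (−1)^{1·4·15}·(-1)^4·(+1)^1 = +1.
v=19: a=19^-1·(≡16), b=19^-3·(≡9) mod 19; (16|19)=+1, (9|19)=+1; (−1)^{-1·-3·9}·(+1)^-3·(+1)^-1 = -1.
v=17: a=17^-2·(≡2), b=17^-2·(≡3) mod 17; (2|17)=+1, (3|17)=-1; (−1)^{-2·-2·8}·(+1)^-2·(-1)^-2 = +1.
Ram(-352222, -170430) = {3, 5, 19, ∞}; no ℚ_3-point on the conic.

[3, 5, 19, inf]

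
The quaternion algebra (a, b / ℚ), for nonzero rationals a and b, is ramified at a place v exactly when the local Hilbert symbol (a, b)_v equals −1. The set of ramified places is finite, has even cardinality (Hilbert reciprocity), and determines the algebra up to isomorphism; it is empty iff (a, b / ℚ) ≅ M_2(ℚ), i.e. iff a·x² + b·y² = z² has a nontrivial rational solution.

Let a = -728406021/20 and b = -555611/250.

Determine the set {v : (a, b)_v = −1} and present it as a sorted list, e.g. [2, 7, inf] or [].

Mod squares: a ≡ -140505, b ≡ -113390. Check v ∈ {∞, 2, 3, 5, 7, 17, 19, 23, 29}.
v=29: a=29^1·(≡3), b=29^1·(≡7) mod 29; (3|29)=-1, (7|29)=+1; (−1)^{1·1·14}·(-1)^1·(+1)^1 = -1.
v=2: v_2(a)=-2, v_2(b)=-1; units ≡ 7, 1 (mod 8); ε·ε+αω+βω = 1·0+-2·0+-1·0 ≡ 0  ⇒  (a,b)_2 = +1.
v=5: a=5^-1·(≡1), b=5^-3·(≡2) mod 5; (1|5)=+1, (2|5)=-1; (−1)^{-1·-3·2}·(+1)^-3·(-1)^-1 = -1.
v=∞: -140505 < 0 and -113390 < 0  ⇒  (a,b)_∞ = -1.
v=19: a=19^1·(≡15), b=19^0·(≡2) mod 19; (15|19)=-1, (2|19)=-1; (−1)^{1·0·9}·(-1)^0·(-1)^1 = -1.
v=3: a=3^1·(≡1), b=3^0·(≡1) mod 3; (1|3)=+1, (1|3)=+1; (−1)^{1·0·1}·(+1)^0·(+1)^1 = +1.
v=17: a=17^1·(≡11), b=17^1·(≡12) mod 17; (11|17)=-1, (12|17)=-1; (−1)^{1·1·8}·(-1)^1·(-1)^1 = +1.
v=23: a=23^2·(≡18), b=23^1·(≡10) mod 23; (18|23)=+1, (10|23)=-1; (−1)^{2·1·11}·(+1)^1·(-1)^2 = +1.
v=7: a=7^2·(≡5), b=7^2·(≡3) mod 7; (5|7)=-1, (3|7)=-1; (−1)^{2·2·3}·(-1)^2·(-1)^2 = +1.
|Ram(-140505, -113390)| = 4, even; anisotropic at {5, 19, 29, ∞}.

[5, 19, 29, inf]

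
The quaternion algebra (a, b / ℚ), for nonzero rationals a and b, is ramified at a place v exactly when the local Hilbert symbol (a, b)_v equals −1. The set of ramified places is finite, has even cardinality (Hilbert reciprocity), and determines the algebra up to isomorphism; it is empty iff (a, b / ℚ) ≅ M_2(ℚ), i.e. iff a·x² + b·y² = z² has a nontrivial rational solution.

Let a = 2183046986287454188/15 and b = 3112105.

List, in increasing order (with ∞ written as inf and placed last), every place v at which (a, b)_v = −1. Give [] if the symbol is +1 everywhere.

(a, b) ≡ (136898386845, 3112105) mod (ℚ^×)²; places V = {2, 3, 5, 11, 17, 19, 31, 37, 41, 43, 47, ∞}.
(a,b)_41: α=1, u≡11; β=1, v≡14 (mod 41); (11|41)=-1, (14|41)=-1; sign (−1)^0·-1^1·-1^1 = +1.
(a,b)_19: α=3, u≡10; β=1, v≡15 (mod 19); (10|19)=-1, (15|19)=-1; sign (−1)^1·-1^1·-1^3 = -1.
(a,b)_17: α=1, u≡3; β=1, v≡9 (mod 17); (3|17)=-1, (9|17)=+1; sign (−1)^0·-1^1·+1^1 = -1.
(a,b)_5: α=-1, u≡1; β=1, v≡1 (mod 5); (1|5)=+1, (1|5)=+1; sign (−1)^0·+1^1·+1^-1 = +1.
(a,b)_∞: sgn(136898386845)=+, sgn(3112105)=+, so +1.
(a,b)_43: α=1, u≡2; β=0, v≡23 (mod 43); (2|43)=-1, (23|43)=+1; sign (−1)^0·-1^0·+1^1 = +1.
(a,b)_47: α=1, u≡16; β=1, v≡39 (mod 47); (16|47)=+1, (39|47)=-1; sign (−1)^1·+1^1·-1^1 = +1.
(a,b)_2: α=2, β=0; u≡5, v≡1 (mod 8); ε(u)ε(v)=0·0, αω(v)=2·0, βω(u)=0·1; sum ≡ 0  ⇒  +1.
(a,b)_37: α=2, u≡2; β=0, v≡35 (mod 37); (2|37)=-1, (35|37)=-1; sign (−1)^0·-1^0·-1^2 = +1.
(a,b)_11: α=3, u≡5; β=0, v≡7 (mod 11); (5|11)=+1, (7|11)=-1; sign (−1)^0·+1^0·-1^3 = -1.
(a,b)_31: α=1, u≡2; β=0, v≡15 (mod 31); (2|31)=+1, (15|31)=-1; sign (−1)^0·+1^0·-1^1 = -1.
(a,b)_3: α=-1, u≡2; β=0, v≡1 (mod 3); (2|3)=-1, (1|3)=+1; sign (−1)^0·-1^0·+1^-1 = +1.
(136898386845, 3112105 / ℚ) ramifies at {11, 17, 19, 31}: a division algebra.

[11, 17, 19, 31]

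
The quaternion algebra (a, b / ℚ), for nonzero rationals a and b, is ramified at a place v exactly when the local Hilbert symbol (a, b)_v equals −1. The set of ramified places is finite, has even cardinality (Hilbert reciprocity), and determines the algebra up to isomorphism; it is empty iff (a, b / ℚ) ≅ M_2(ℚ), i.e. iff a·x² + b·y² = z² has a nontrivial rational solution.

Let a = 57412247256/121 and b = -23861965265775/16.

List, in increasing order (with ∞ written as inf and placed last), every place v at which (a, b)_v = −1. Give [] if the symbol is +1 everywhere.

[3, 7, 13, 19]

(a, b) ≡ (490854, -666159) mod (ℚ^×)²; places V = {2, 3, 5, 7, 11, 13, 19, 29, 31, ∞}.
(a,b)_2: α=3, β=-4; u≡3, v≡1 (mod 8); ε(u)ε(v)=1·0, αω(v)=3·0, βω(u)=-4·1; sum ≡ 0  ⇒  +1.
(a,b)_19: α=2, u≡12; β=3, v≡14 (mod 19); (12|19)=-1, (14|19)=-1; sign (−1)^0·-1^3·-1^2 = -1.
(a,b)_∞: sgn(490854)=+, sgn(-666159)=−, so +1.
(a,b)_3: α=5, u≡1; β=5, v≡1 (mod 3); (1|3)=+1, (1|3)=+1; sign (−1)^1·+1^5·+1^5 = -1.
(a,b)_29: α=1, u≡15; β=1, v≡19 (mod 29); (15|29)=-1, (19|29)=-1; sign (−1)^0·-1^1·-1^1 = +1.
(a,b)_13: α=1, u≡11; β=1, v≡12 (mod 13); (11|13)=-1, (12|13)=+1; sign (−1)^0·-1^1·+1^1 = -1.
(a,b)_11: α=-2, u≡1; β=0, v≡9 (mod 11); (1|11)=+1, (9|11)=+1; sign (−1)^0·+1^0·+1^-2 = +1.
(a,b)_31: α=1, u≡23; β=1, v≡14 (mod 31); (23|31)=-1, (14|31)=+1; sign (−1)^1·-1^1·+1^1 = +1.
(a,b)_5: α=0, u≡1; β=2, v≡4 (mod 5); (1|5)=+1, (4|5)=+1; sign (−1)^0·+1^2·+1^0 = +1.
(a,b)_7: α=1, u≡5; β=2, v≡5 (mod 7); (5|7)=-1, (5|7)=-1; sign (−1)^0·-1^2·-1^1 = -1.
Ram(490854, -666159) = {3, 7, 13, 19}; no ℚ_3-point on the conic.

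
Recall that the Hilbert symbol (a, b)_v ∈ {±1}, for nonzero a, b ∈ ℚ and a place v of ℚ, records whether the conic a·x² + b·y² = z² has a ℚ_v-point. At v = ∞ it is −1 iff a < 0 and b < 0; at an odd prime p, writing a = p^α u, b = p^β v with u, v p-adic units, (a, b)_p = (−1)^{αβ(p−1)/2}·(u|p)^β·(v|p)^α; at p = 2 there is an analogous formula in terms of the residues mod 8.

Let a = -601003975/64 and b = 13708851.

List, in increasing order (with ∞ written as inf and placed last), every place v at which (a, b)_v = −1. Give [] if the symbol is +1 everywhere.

[3, 29]

Mod squares: a ≡ -198679, b ≡ 13708851. Check v ∈ {∞, 2, 3, 5, 11, 13, 17, 23, 29, 31}.
v=23: a=23^0·(≡12), b=23^1·(≡15) mod 23; (12|23)=+1, (15|23)=-1; (−1)^{0·1·11}·(+1)^1·(-1)^0 = +1.
v=2: v_2(a)=-6, v_2(b)=0; units ≡ 1, 3 (mod 8); ε·ε+αω+βω = 0·1+-6·1+0·0 ≡ 0  ⇒  (a,b)_2 = +1.
v=∞: -198679 < 0 and 13708851 > 0  ⇒  (a,b)_∞ = +1.
v=29: a=29^1·(≡4), b=29^1·(≡19) mod 29; (4|29)=+1, (19|29)=-1; (−1)^{1·1·14}·(+1)^1·(-1)^1 = -1.
v=11: a=11^2·(≡1), b=11^0·(≡2) mod 11; (1|11)=+1, (2|11)=-1; (−1)^{2·0·5}·(+1)^0·(-1)^2 = +1.
v=17: a=17^1·(≡15), b=17^1·(≡8) mod 17; (15|17)=+1, (8|17)=+1; (−1)^{1·1·8}·(+1)^1·(+1)^1 = +1.
v=3: a=3^0·(≡2), b=3^1·(≡2) mod 3; (2|3)=-1, (2|3)=-1; (−1)^{0·1·1}·(-1)^1·(-1)^0 = -1.
v=13: a=13^1·(≡7), b=13^1·(≡6) mod 13; (7|13)=-1, (6|13)=-1; (−1)^{1·1·6}·(-1)^1·(-1)^1 = +1.
v=31: a=31^1·(≡10), b=31^1·(≡6) mod 31; (10|31)=+1, (6|31)=-1; (−1)^{1·1·15}·(+1)^1·(-1)^1 = +1.
v=5: a=5^2·(≡4), b=5^0·(≡1) mod 5; (4|5)=+1, (1|5)=+1; (−1)^{2·0·2}·(+1)^0·(+1)^2 = +1.
|Ram(-198679, 13708851)| = 2, even; anisotropic at {3, 29}.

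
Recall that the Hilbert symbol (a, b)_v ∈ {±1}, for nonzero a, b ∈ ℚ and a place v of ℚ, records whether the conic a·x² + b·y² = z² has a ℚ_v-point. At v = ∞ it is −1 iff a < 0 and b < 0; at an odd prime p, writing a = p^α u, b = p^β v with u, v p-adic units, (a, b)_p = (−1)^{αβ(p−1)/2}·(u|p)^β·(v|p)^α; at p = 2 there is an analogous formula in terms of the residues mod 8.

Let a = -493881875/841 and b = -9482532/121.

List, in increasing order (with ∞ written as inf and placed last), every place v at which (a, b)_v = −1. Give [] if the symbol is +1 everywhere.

[17, 23, 47, inf]

(a, b) ≡ (-790211, -2370633) mod (ℚ^×)²; places V = {2, 3, 5, 11, 17, 23, 29, 43, 47, ∞}.
(a,b)_2: α=0, β=2; u≡5, v≡7 (mod 8); ε(u)ε(v)=0·1, αω(v)=0·0, βω(u)=2·1; sum ≡ 0  ⇒  +1.
(a,b)_∞: sgn(-790211)=−, sgn(-2370633)=−, so -1.
(a,b)_17: α=1, u≡11; β=1, v≡4 (mod 17); (11|17)=-1, (4|17)=+1; sign (−1)^0·-1^1·+1^1 = -1.
(a,b)_3: α=0, u≡1; β=1, v≡1 (mod 3); (1|3)=+1, (1|3)=+1; sign (−1)^0·+1^1·+1^0 = +1.
(a,b)_23: α=1, u≡21; β=1, v≡10 (mod 23); (21|23)=-1, (10|23)=-1; sign (−1)^1·-1^1·-1^1 = -1.
(a,b)_43: α=1, u≡42; β=1, v≡24 (mod 43); (42|43)=-1, (24|43)=+1; sign (−1)^1·-1^1·+1^1 = +1.
(a,b)_11: α=0, u≡6; β=-2, v≡7 (mod 11); (6|11)=-1, (7|11)=-1; sign (−1)^0·-1^-2·-1^0 = +1.
(a,b)_29: α=-2, u≡15; β=0, v≡24 (mod 29); (15|29)=-1, (24|29)=+1; sign (−1)^0·-1^0·+1^-2 = +1.
(a,b)_5: α=4, u≡4; β=0, v≡3 (mod 5); (4|5)=+1, (3|5)=-1; sign (−1)^0·+1^0·-1^4 = +1.
(a,b)_47: α=1, u≡20; β=1, v≡11 (mod 47); (20|47)=-1, (11|47)=-1; sign (−1)^1·-1^1·-1^1 = -1.
(-790211, -2370633 / ℚ) ramifies at {17, 23, 47, ∞}: a division algebra.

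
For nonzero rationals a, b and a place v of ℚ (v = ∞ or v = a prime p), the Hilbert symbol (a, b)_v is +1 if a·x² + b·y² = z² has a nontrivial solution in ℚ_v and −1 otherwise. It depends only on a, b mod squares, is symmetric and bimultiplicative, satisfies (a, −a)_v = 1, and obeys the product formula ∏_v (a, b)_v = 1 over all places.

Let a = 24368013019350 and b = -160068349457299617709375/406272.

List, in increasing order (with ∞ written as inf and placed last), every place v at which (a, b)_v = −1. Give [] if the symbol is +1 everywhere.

(a, b) ≡ (374, -23205) mod (ℚ^×)²; places V = {2, 3, 5, 7, 11, 13, 17, 23, 37, ∞}.
(a,b)_3: α=2, u≡2; β=-1, v≡2 (mod 3); (2|3)=-1, (2|3)=-1; sign (−1)^0·-1^-1·-1^2 = -1.
(a,b)_∞: sgn(374)=+, sgn(-23205)=−, so +1.
(a,b)_11: α=3, u≡3; β=2, v≡1 (mod 11); (3|11)=+1, (1|11)=+1; sign (−1)^0·+1^2·+1^3 = +1.
(a,b)_5: α=2, u≡4; β=5, v≡4 (mod 5); (4|5)=+1, (4|5)=+1; sign (−1)^0·+1^5·+1^2 = +1.
(a,b)_2: α=1, β=-8; u≡3, v≡3 (mod 8); ε(u)ε(v)=1·1, αω(v)=1·1, βω(u)=-8·1; sum ≡ 0  ⇒  +1.
(a,b)_37: α=0, u≡34; β=2, v≡35 (mod 37); (34|37)=+1, (35|37)=-1; sign (−1)^0·+1^2·-1^0 = +1.
(a,b)_13: α=2, u≡3; β=3, v≡10 (mod 13); (3|13)=+1, (10|13)=+1; sign (−1)^0·+1^3·+1^2 = +1.
(a,b)_7: α=2, u≡5; β=3, v≡5 (mod 7); (5|7)=-1, (5|7)=-1; sign (−1)^0·-1^3·-1^2 = -1.
(a,b)_23: α=0, u≡6; β=-2, v≡3 (mod 23); (6|23)=+1, (3|23)=+1; sign (−1)^0·+1^-2·+1^0 = +1.
(a,b)_17: α=3, u≡12; β=7, v≡6 (mod 17); (12|17)=-1, (6|17)=-1; sign (−1)^0·-1^7·-1^3 = +1.
|Ram(374, -23205)| = 2, even; anisotropic at {3, 7}.

[3, 7]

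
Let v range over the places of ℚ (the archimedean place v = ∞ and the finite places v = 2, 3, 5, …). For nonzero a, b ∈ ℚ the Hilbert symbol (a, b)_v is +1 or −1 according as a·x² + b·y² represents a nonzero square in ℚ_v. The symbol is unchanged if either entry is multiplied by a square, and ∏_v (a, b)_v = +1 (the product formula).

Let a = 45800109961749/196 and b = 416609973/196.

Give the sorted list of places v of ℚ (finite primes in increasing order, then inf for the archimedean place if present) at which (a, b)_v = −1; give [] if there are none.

Mod squares: a ≡ 629, b ≡ 13. Check v ∈ {∞, 2, 3, 7, 11, 13, 17, 37}.
v=37: a=37^3·(≡18), b=37^2·(≡6) mod 37; (18|37)=-1, (6|37)=-1; (−1)^{3·2·18}·(-1)^2·(-1)^3 = -1.
v=17: a=17^3·(≡14), b=17^2·(≡16) mod 17; (14|17)=-1, (16|17)=+1; (−1)^{3·2·8}·(-1)^2·(+1)^3 = +1.
v=11: a=11^2·(≡10), b=11^0·(≡6) mod 11; (10|11)=-1, (6|11)=-1; (−1)^{2·0·5}·(-1)^0·(-1)^2 = +1.
v=∞: 629 > 0 and 13 > 0  ⇒  (a,b)_∞ = +1.
v=7: a=7^-2·(≡6), b=7^-2·(≡6) mod 7; (6|7)=-1, (6|7)=-1; (−1)^{-2·-2·3}·(-1)^-2·(-1)^-2 = +1.
v=3: a=3^2·(≡2), b=3^4·(≡1) mod 3; (2|3)=-1, (1|3)=+1; (−1)^{2·4·1}·(-1)^4·(+1)^2 = +1.
v=2: v_2(a)=-2, v_2(b)=-2; units ≡ 5, 5 (mod 8); ε·ε+αω+βω = 0·0+-2·1+-2·1 ≡ 0  ⇒  (a,b)_2 = +1.
v=13: a=13^2·(≡2), b=13^1·(≡10) mod 13; (2|13)=-1, (10|13)=+1; (−1)^{2·1·6}·(-1)^1·(+1)^2 = -1.
|Ram(629, 13)| = 2, even; anisotropic at {13, 37}.

[13, 37]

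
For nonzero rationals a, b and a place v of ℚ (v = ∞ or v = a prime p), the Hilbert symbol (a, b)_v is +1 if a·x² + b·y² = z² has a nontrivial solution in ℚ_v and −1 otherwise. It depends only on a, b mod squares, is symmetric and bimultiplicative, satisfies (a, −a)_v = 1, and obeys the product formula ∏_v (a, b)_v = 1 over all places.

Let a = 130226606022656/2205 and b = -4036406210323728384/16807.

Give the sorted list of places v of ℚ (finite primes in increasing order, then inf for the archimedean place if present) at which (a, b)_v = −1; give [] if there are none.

[5, 13]

Mod squares: a ≡ 130, b ≡ -462. Check v ∈ {∞, 2, 3, 5, 7, 11, 13, 17}.
v=7: a=7^-2·(≡1), b=7^-5·(≡4) mod 7; (1|7)=+1, (4|7)=+1; (−1)^{-2·-5·3}·(+1)^-5·(+1)^-2 = +1.
v=17: a=17^4·(≡14), b=17^6·(≡11) mod 17; (14|17)=-1, (11|17)=-1; (−1)^{4·6·8}·(-1)^6·(-1)^4 = +1.
v=2: v_2(a)=13, v_2(b)=11; units ≡ 1, 1 (mod 8); ε·ε+αω+βω = 0·0+13·0+11·0 ≡ 0  ⇒  (a,b)_2 = +1.
v=∞: 130 > 0 and -462 < 0  ⇒  (a,b)_∞ = +1.
v=3: a=3^-2·(≡1), b=3^1·(≡2) mod 3; (1|3)=+1, (2|3)=-1; (−1)^{-2·1·1}·(+1)^1·(-1)^-2 = +1.
v=11: a=11^4·(≡9), b=11^5·(≡10) mod 11; (9|11)=+1, (10|11)=-1; (−1)^{4·5·5}·(+1)^5·(-1)^4 = +1.
v=13: a=13^1·(≡10), b=13^2·(≡2) mod 13; (10|13)=+1, (2|13)=-1; (−1)^{1·2·6}·(+1)^2·(-1)^1 = -1.
v=5: a=5^-1·(≡1), b=5^0·(≡3) mod 5; (1|5)=+1, (3|5)=-1; (−1)^{-1·0·2}·(+1)^0·(-1)^-1 = -1.
(130, -462 / ℚ) ramifies at {5, 13}: a division algebra.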